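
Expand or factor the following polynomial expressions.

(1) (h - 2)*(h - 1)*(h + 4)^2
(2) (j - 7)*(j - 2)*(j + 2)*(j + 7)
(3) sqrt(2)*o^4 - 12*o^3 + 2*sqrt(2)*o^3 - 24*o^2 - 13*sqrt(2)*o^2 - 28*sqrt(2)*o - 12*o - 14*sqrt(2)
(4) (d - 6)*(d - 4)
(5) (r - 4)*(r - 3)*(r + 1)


(1) = h^4 + 5*h^3 - 6*h^2 - 32*h + 32
(2) = j^4 - 53*j^2 + 196
(3) = (o + 1)*(o - 7*sqrt(2))*(o + sqrt(2))*(sqrt(2)*o + sqrt(2))
(4) = d^2 - 10*d + 24
(5) = r^3 - 6*r^2 + 5*r + 12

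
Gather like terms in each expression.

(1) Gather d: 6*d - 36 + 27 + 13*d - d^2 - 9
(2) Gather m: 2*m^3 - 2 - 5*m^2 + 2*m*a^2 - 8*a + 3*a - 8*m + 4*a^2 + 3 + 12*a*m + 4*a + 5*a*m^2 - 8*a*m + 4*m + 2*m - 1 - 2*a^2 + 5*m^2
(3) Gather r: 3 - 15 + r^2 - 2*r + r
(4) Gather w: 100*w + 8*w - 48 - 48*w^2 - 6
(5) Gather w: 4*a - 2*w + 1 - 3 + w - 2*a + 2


(1) = -d^2 + 19*d - 18
(2) = 2*a^2 + 5*a*m^2 - a + 2*m^3 + m*(2*a^2 + 4*a - 2)
(3) = r^2 - r - 12
(4) = -48*w^2 + 108*w - 54
(5) = 2*a - w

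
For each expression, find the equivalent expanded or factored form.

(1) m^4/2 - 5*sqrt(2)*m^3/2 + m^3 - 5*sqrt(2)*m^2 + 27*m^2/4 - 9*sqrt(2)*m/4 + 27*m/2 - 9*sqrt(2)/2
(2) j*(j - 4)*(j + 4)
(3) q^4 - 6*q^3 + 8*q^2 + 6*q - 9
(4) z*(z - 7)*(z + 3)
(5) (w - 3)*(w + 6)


(1) = (m/2 + 1)*(m - 3*sqrt(2))*(m - 3*sqrt(2)/2)*(m - sqrt(2)/2)
(2) = j^3 - 16*j
(3) = (q - 3)^2*(q - 1)*(q + 1)
(4) = z^3 - 4*z^2 - 21*z
(5) = w^2 + 3*w - 18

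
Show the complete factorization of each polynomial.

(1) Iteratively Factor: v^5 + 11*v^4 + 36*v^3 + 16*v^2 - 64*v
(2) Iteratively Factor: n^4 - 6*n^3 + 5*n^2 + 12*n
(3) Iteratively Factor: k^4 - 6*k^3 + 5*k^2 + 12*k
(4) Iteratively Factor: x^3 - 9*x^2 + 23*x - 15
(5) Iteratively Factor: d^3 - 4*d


(1) = (v)*(v^4 + 11*v^3 + 36*v^2 + 16*v - 64) = v*(v + 4)*(v^3 + 7*v^2 + 8*v - 16) = v*(v + 4)^2*(v^2 + 3*v - 4) = v*(v - 1)*(v + 4)^2*(v + 4)
(2) = (n)*(n^3 - 6*n^2 + 5*n + 12) = n*(n + 1)*(n^2 - 7*n + 12) = n*(n - 3)*(n + 1)*(n - 4)
(3) = (k - 4)*(k^3 - 2*k^2 - 3*k) = (k - 4)*(k + 1)*(k^2 - 3*k) = (k - 4)*(k - 3)*(k + 1)*(k)
(4) = (x - 5)*(x^2 - 4*x + 3) = (x - 5)*(x - 1)*(x - 3)
(5) = (d + 2)*(d^2 - 2*d) = (d - 2)*(d + 2)*(d)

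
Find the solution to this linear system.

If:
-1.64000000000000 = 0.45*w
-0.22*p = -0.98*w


Then:
p = -16.23
w = -3.64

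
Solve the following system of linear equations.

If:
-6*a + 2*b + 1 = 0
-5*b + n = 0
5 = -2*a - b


Then:
a = -9/10
b = -16/5
n = -16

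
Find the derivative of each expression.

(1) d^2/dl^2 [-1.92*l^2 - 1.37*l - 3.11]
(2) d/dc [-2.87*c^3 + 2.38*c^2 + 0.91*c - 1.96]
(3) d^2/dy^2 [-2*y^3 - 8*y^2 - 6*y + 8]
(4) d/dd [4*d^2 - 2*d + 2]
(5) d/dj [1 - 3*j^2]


(1) = -3.84000000000000
(2) = -8.61*c^2 + 4.76*c + 0.91
(3) = -12*y - 16
(4) = 8*d - 2
(5) = -6*j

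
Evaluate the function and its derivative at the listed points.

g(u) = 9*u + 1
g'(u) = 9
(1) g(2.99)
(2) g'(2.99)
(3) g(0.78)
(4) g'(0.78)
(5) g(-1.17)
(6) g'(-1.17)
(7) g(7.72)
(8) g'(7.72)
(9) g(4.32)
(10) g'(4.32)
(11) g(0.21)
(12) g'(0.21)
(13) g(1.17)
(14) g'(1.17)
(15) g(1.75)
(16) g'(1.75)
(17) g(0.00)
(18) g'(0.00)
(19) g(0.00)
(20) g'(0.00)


(1) = 27.91
(2) = 9.00
(3) = 8.02
(4) = 9.00
(5) = -9.53
(6) = 9.00
(7) = 70.48
(8) = 9.00
(9) = 39.88
(10) = 9.00
(11) = 2.89
(12) = 9.00
(13) = 11.53
(14) = 9.00
(15) = 16.75
(16) = 9.00
(17) = 1.00
(18) = 9.00
(19) = 1.00
(20) = 9.00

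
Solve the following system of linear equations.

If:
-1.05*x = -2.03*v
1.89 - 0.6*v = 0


Then:
v = 3.15
x = 6.09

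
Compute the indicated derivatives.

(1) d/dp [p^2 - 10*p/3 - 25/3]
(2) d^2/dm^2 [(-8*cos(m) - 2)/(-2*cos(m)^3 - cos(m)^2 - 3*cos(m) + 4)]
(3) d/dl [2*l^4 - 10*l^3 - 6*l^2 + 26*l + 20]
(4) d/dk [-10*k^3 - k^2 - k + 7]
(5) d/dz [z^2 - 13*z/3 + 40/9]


(1) = 2*p - 10/3
(2) = 16*(2*(4*cos(m) + 1)*(6*cos(m)^2 + 2*cos(m) + 3)^2*sin(m)^2 - (9*cos(m) + cos(2*m) + cos(3*m) - 7)^2*cos(m) + (9*cos(m) + cos(2*m) + cos(3*m) - 7)*(60*(1 - cos(2*m))^2 + 9*cos(m) + 184*cos(2*m) + 25*cos(3*m) - 108)/4)/(9*cos(m) + cos(2*m) + cos(3*m) - 7)^3
(3) = 8*l^3 - 30*l^2 - 12*l + 26
(4) = -30*k^2 - 2*k - 1
(5) = 2*z - 13/3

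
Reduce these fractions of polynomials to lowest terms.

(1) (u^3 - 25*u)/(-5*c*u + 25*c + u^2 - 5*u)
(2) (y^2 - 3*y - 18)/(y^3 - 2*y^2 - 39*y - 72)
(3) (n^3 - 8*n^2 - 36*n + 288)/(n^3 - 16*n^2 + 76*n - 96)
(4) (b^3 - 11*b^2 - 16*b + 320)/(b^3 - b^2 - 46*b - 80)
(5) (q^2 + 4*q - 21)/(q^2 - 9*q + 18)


(1) = (u^2 + 5*u)/(-5*c + u)
(2) = (y - 6)/(y^2 - 5*y - 24)
(3) = (n + 6)/(n - 2)
(4) = (b - 8)/(b + 2)
(5) = (q + 7)/(q - 6)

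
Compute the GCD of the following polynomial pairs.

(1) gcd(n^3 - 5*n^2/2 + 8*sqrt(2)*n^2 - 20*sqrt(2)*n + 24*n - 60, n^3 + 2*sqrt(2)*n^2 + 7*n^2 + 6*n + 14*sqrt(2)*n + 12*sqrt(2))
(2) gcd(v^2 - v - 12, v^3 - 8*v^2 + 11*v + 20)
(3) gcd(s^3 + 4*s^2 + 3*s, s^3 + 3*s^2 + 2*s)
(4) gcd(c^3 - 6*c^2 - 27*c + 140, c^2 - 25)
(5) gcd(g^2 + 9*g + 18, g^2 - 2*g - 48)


(1) = n + 2*sqrt(2)
(2) = gcd((v - 4)*(v + 3), (v - 5)*(v - 4)*(v + 1)) = v - 4
(3) = s^2 + s
(4) = c + 5
(5) = g + 6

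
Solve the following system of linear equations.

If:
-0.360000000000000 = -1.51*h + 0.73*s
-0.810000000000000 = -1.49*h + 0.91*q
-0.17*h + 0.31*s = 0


Then:
h = 0.32
q = -0.36
s = 0.18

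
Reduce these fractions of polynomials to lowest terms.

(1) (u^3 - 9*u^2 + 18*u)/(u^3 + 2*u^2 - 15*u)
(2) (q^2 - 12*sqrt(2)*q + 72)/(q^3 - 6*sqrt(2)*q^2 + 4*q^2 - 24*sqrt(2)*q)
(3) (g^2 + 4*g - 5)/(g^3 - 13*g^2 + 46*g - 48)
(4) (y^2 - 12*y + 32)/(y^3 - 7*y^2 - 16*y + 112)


(1) = (u - 6)/(u + 5)
(2) = (q - 6*sqrt(2))/(q^2 + 4*q)
(3) = (g^2 + 4*g - 5)/(g^3 - 13*g^2 + 46*g - 48)
(4) = (y - 8)/(y^2 - 3*y - 28)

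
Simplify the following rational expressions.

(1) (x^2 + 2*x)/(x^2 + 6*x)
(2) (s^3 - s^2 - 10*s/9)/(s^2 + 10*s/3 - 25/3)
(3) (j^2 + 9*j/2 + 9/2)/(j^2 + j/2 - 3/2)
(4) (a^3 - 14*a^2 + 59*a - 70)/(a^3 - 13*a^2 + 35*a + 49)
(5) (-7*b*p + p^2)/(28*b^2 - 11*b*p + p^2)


(1) = (x + 2)/(x + 6)
(2) = (3*s^2 + 2*s)/(3*s + 15)
(3) = (j + 3)/(j - 1)
(4) = (a^2 - 7*a + 10)/(a^2 - 6*a - 7)
(5) = p/(-4*b + p)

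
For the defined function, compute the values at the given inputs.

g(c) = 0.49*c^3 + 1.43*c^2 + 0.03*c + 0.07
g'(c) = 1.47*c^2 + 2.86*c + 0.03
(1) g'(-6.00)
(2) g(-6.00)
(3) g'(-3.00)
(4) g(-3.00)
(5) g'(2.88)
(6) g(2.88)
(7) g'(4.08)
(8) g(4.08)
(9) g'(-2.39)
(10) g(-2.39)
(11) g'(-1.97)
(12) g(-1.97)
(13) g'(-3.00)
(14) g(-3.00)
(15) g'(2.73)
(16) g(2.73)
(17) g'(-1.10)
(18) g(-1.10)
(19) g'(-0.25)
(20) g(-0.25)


(1) = 35.79
(2) = -54.47
(3) = 4.68
(4) = -0.38
(5) = 20.46
(6) = 23.72
(7) = 36.17
(8) = 57.28
(9) = 1.59
(10) = 1.48
(11) = 0.10
(12) = 1.81
(13) = 4.68
(14) = -0.38
(15) = 18.79
(16) = 20.78
(17) = -1.34
(18) = 1.12
(19) = -0.59
(20) = 0.14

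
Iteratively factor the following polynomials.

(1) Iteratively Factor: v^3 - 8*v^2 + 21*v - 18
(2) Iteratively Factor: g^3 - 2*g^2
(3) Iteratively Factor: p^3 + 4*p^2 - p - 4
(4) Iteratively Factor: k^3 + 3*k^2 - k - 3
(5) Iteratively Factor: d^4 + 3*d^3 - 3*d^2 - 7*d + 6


(1) = (v - 3)*(v^2 - 5*v + 6) = (v - 3)*(v - 2)*(v - 3)
(2) = (g)*(g^2 - 2*g) = g^2*(g - 2)
(3) = (p - 1)*(p^2 + 5*p + 4) = (p - 1)*(p + 1)*(p + 4)
(4) = (k + 1)*(k^2 + 2*k - 3) = (k + 1)*(k + 3)*(k - 1)
(5) = (d + 3)*(d^3 - 3*d + 2) = (d - 1)*(d + 3)*(d^2 + d - 2) = (d - 1)^2*(d + 3)*(d + 2)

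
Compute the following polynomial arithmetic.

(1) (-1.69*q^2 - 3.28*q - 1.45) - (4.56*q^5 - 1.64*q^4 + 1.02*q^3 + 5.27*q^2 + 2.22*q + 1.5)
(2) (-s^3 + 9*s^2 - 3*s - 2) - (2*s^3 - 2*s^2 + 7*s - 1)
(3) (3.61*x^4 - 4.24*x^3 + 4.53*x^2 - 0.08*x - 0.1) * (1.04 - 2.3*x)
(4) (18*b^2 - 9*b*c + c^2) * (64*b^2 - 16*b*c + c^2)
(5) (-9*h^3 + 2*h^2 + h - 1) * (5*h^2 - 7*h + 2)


(1) = -4.56*q^5 + 1.64*q^4 - 1.02*q^3 - 6.96*q^2 - 5.5*q - 2.95
(2) = -3*s^3 + 11*s^2 - 10*s - 1
(3) = -8.303*x^5 + 13.5064*x^4 - 14.8286*x^3 + 4.8952*x^2 + 0.1468*x - 0.104
(4) = 1152*b^4 - 864*b^3*c + 226*b^2*c^2 - 25*b*c^3 + c^4
(5) = -45*h^5 + 73*h^4 - 27*h^3 - 8*h^2 + 9*h - 2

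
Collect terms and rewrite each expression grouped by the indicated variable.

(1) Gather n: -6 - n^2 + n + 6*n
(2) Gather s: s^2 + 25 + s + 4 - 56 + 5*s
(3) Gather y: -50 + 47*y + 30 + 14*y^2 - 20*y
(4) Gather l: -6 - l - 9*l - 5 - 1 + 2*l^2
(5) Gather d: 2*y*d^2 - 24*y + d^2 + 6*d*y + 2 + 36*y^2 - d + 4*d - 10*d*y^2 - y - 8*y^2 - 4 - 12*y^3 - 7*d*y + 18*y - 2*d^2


(1) = -n^2 + 7*n - 6
(2) = s^2 + 6*s - 27
(3) = 14*y^2 + 27*y - 20
(4) = 2*l^2 - 10*l - 12
(5) = d^2*(2*y - 1) + d*(-10*y^2 - y + 3) - 12*y^3 + 28*y^2 - 7*y - 2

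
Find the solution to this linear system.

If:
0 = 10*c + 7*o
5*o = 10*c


Then:
c = 0
o = 0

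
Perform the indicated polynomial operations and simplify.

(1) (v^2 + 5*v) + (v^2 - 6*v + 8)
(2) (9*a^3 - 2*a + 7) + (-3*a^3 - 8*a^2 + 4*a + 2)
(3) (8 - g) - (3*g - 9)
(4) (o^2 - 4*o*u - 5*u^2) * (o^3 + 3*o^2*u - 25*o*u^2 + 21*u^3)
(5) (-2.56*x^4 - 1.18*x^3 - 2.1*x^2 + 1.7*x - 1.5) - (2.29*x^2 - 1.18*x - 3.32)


(1) = 2*v^2 - v + 8
(2) = 6*a^3 - 8*a^2 + 2*a + 9
(3) = 17 - 4*g
(4) = o^5 - o^4*u - 42*o^3*u^2 + 106*o^2*u^3 + 41*o*u^4 - 105*u^5
(5) = -2.56*x^4 - 1.18*x^3 - 4.39*x^2 + 2.88*x + 1.82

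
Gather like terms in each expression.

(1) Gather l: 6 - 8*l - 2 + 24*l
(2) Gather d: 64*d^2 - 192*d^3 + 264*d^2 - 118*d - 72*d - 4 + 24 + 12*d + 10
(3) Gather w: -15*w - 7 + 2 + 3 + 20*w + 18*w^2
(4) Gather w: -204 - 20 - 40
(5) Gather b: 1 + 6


(1) = 16*l + 4
(2) = -192*d^3 + 328*d^2 - 178*d + 30
(3) = 18*w^2 + 5*w - 2
(4) = -264
(5) = 7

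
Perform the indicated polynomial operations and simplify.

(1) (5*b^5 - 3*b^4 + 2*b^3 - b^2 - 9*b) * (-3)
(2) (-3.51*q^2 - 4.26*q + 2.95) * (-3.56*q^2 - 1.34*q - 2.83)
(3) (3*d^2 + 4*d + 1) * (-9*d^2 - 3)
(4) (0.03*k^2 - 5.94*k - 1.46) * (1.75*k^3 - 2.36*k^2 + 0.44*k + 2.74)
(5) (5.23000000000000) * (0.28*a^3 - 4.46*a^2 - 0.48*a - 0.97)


(1) = -15*b^5 + 9*b^4 - 6*b^3 + 3*b^2 + 27*b
(2) = 12.4956*q^4 + 19.869*q^3 + 5.1397*q^2 + 8.1028*q - 8.3485
(3) = -27*d^4 - 36*d^3 - 18*d^2 - 12*d - 3
(4) = 0.0525*k^5 - 10.4658*k^4 + 11.4766*k^3 + 0.9142*k^2 - 16.918*k - 4.0004
(5) = 1.4644*a^3 - 23.3258*a^2 - 2.5104*a - 5.0731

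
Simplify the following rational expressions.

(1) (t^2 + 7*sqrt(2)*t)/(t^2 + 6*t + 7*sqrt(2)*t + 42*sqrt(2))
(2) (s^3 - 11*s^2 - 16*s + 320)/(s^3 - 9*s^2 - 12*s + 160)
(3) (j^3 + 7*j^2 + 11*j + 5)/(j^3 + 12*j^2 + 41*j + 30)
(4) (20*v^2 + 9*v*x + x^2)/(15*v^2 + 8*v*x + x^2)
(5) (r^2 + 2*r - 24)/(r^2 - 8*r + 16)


(1) = t/(t + 6)
(2) = (s^2 - 3*s - 40)/(s^2 - s - 20)
(3) = (j + 1)/(j + 6)
(4) = (4*v + x)/(3*v + x)
(5) = (r + 6)/(r - 4)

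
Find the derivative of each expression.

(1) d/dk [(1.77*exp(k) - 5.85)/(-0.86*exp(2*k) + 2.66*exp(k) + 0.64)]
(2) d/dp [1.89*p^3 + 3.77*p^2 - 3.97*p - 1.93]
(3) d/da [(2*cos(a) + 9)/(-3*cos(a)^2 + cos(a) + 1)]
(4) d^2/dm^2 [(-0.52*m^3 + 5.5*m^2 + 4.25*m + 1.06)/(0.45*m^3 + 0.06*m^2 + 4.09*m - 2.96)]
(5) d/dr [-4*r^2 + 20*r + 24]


(1) = (1.5222*exp(2*k) - 10.062*exp(k) + 16.6938)*exp(k)/(0.7396*exp(4*k) - 4.5752*exp(3*k) + 5.9748*exp(2*k) + 3.4048*exp(k) + 0.4096)
(2) = 5.67*p^2 + 7.54*p - 3.97
(3) = (6*sin(a)^2 - 54*cos(a) + 1)*sin(a)/(-3*cos(a)^2 + cos(a) + 1)^2
(4) = (2.25558*m^6 + 10.90611*m^5 - 65.78388*m^4 + 67.126942*m^3 + 123.293244*m^2 - 12.775128*m + 235.122084)/(0.091125*m^9 + 0.03645*m^8 + 2.489535*m^7 - 1.135404*m^6 + 22.147587*m^5 - 29.70819*m^4 + 75.887785*m^3 - 146.96844*m^2 + 107.504832*m - 25.934336)
(5) = 20 - 8*r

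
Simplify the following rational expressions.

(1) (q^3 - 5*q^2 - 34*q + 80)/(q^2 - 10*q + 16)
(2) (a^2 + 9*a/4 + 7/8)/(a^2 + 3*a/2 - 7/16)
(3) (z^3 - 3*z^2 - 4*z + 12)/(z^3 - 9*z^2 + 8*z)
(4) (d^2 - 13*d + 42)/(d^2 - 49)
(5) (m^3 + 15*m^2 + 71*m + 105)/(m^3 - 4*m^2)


(1) = q + 5
(2) = (4*a + 2)/(4*a - 1)
(3) = (z^3 - 3*z^2 - 4*z + 12)/(z^3 - 9*z^2 + 8*z)
(4) = (d - 6)/(d + 7)
(5) = (m^3 + 15*m^2 + 71*m + 105)/(m^3 - 4*m^2)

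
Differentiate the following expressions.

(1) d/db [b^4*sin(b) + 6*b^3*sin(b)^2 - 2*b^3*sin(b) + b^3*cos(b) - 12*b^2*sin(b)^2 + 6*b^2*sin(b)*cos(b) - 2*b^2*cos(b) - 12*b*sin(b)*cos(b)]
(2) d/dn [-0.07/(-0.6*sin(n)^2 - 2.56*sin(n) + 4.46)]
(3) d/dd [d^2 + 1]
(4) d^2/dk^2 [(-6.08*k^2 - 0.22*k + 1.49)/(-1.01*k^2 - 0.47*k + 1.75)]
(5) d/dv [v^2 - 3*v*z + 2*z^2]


(1) = b^4*cos(b) + 3*b^3*sin(b) + 6*b^3*sin(2*b) - 2*b^3*cos(b) - 4*b^2*sin(b) - 12*b^2*sin(2*b) + 3*b^2*cos(b) - 3*b^2*cos(2*b) + 9*b^2 + 6*b*sin(2*b) - 4*b*cos(b) - 12*b - 6*sin(2*b)
(2) = -(0.084*sin(n) + 0.1792)*cos(n)/(0.6*sin(n)^2 + 2.56*sin(n) - 4.46)^2
(3) = 2*d
(4) = (-5.323508*k^3 + 55.358706*k^2 - 1.910718*k + 31.676468)/(1.030301*k^6 + 1.438341*k^5 - 4.686198*k^4 - 4.880527*k^3 + 8.11965*k^2 + 4.318125*k - 5.359375)
(5) = 2*v - 3*z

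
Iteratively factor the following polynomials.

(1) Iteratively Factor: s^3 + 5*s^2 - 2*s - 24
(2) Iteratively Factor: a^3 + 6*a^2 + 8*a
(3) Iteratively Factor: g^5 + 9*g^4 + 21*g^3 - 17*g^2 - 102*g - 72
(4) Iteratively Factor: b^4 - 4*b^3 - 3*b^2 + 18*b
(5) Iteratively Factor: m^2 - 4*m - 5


(1) = (s + 4)*(s^2 + s - 6) = (s - 2)*(s + 4)*(s + 3)
(2) = (a + 2)*(a^2 + 4*a) = (a + 2)*(a + 4)*(a)
(3) = (g - 2)*(g^4 + 11*g^3 + 43*g^2 + 69*g + 36) = (g - 2)*(g + 1)*(g^3 + 10*g^2 + 33*g + 36) = (g - 2)*(g + 1)*(g + 3)*(g^2 + 7*g + 12) = (g - 2)*(g + 1)*(g + 3)^2*(g + 4)
(4) = (b + 2)*(b^3 - 6*b^2 + 9*b) = (b - 3)*(b + 2)*(b^2 - 3*b) = b*(b - 3)*(b + 2)*(b - 3)
(5) = (m - 5)*(m + 1)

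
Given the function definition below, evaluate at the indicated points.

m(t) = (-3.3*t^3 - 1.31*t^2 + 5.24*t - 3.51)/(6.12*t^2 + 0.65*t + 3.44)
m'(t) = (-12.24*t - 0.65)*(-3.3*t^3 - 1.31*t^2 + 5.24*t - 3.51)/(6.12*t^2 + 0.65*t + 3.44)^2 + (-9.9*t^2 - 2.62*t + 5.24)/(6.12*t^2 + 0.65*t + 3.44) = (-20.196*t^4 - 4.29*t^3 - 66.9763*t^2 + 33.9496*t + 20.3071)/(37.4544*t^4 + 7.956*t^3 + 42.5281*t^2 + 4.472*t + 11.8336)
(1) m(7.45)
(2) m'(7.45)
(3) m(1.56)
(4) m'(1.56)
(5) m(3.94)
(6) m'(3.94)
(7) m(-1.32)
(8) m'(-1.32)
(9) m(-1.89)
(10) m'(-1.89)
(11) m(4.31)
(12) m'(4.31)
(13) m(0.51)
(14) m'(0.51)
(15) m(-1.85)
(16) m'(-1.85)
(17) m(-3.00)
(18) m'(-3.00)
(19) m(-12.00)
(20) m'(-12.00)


(1) = -4.03
(2) = -0.56
(3) = -0.57
(4) = -0.60
(5) = -2.03
(6) = -0.59
(7) = -0.39
(8) = -1.10
(9) = 0.17
(10) = -0.88
(11) = -2.25
(12) = -0.58
(13) = -0.30
(14) = 0.63
(15) = 0.14
(16) = -0.90
(17) = 1.03
(18) = -0.69
(19) = 6.21
(20) = -0.55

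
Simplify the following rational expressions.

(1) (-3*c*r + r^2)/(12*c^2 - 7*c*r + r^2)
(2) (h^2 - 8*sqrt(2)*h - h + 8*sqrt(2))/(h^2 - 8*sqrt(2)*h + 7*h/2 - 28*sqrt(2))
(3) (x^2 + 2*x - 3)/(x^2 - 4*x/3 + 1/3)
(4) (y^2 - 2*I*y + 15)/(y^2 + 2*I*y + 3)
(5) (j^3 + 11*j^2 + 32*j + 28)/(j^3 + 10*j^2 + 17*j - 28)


(1) = r/(-4*c + r)
(2) = (2*h - 2)/(2*h + 7)
(3) = (3*x + 9)/(3*x - 1)
(4) = (y - 5*I)/(y - I)
(5) = (j^2 + 4*j + 4)/(j^2 + 3*j - 4)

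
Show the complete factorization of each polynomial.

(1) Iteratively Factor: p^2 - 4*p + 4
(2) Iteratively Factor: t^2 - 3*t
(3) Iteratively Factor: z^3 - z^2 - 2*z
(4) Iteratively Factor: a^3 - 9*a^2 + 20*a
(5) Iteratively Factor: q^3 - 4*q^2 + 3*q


(1) = (p - 2)*(p - 2)
(2) = (t - 3)*(t)
(3) = (z - 2)*(z^2 + z) = (z - 2)*(z + 1)*(z)
(4) = (a - 4)*(a^2 - 5*a) = a*(a - 4)*(a - 5)
(5) = (q)*(q^2 - 4*q + 3) = q*(q - 3)*(q - 1)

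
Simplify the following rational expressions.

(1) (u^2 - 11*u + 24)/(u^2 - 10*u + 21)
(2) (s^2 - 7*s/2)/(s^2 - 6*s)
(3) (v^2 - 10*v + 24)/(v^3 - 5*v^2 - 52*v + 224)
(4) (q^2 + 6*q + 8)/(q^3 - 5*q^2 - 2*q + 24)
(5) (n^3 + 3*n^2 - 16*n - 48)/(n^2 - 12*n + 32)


(1) = (u - 8)/(u - 7)
(2) = (2*s - 7)/(2*s - 12)
(3) = (v - 6)/(v^2 - v - 56)
(4) = (q + 4)/(q^2 - 7*q + 12)
(5) = (n^2 + 7*n + 12)/(n - 8)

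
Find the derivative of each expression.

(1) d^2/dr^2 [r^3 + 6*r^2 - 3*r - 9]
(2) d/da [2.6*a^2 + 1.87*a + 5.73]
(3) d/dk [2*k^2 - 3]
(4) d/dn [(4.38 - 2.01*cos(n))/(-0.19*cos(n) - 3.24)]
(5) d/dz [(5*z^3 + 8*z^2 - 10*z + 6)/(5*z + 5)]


(1) = 6*r + 12
(2) = 5.2*a + 1.87
(3) = 4*k
(4) = -7.3446*sin(n)/(0.19*cos(n) + 3.24)^2
(5) = (10*z^3 + 23*z^2 + 16*z - 16)/(5*(z^2 + 2*z + 1))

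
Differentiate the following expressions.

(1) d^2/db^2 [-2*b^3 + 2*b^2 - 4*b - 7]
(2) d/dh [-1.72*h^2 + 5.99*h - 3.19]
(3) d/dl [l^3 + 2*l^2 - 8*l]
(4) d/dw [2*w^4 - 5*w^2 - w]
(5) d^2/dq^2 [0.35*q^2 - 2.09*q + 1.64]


(1) = 4 - 12*b
(2) = 5.99 - 3.44*h
(3) = 3*l^2 + 4*l - 8
(4) = 8*w^3 - 10*w - 1
(5) = 0.700000000000000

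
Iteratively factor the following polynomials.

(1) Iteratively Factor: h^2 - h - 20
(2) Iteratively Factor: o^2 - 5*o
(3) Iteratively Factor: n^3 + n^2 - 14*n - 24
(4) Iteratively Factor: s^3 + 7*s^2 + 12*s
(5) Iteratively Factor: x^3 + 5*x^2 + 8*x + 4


(1) = (h - 5)*(h + 4)
(2) = (o)*(o - 5)
(3) = (n + 2)*(n^2 - n - 12) = (n - 4)*(n + 2)*(n + 3)
(4) = (s + 4)*(s^2 + 3*s) = s*(s + 4)*(s + 3)
(5) = (x + 2)*(x^2 + 3*x + 2) = (x + 1)*(x + 2)*(x + 2)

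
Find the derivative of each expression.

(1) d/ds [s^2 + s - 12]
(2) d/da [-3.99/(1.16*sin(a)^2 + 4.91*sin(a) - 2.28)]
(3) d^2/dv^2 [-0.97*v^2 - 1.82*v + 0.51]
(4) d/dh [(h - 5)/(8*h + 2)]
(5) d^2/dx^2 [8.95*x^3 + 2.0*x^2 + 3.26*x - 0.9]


(1) = 2*s + 1
(2) = (9.2568*sin(a) + 19.5909)*cos(a)/(1.16*sin(a)^2 + 4.91*sin(a) - 2.28)^2
(3) = -1.94000000000000
(4) = 21/(2*(16*h^2 + 8*h + 1))
(5) = 53.7*x + 4.0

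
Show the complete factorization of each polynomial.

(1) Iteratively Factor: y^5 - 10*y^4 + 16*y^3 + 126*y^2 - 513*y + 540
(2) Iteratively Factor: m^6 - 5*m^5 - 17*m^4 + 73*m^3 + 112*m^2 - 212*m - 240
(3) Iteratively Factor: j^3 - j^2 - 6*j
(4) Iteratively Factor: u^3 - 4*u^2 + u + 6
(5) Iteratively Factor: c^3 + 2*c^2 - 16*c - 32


(1) = (y - 3)*(y^4 - 7*y^3 - 5*y^2 + 111*y - 180) = (y - 5)*(y - 3)*(y^3 - 2*y^2 - 15*y + 36) = (y - 5)*(y - 3)*(y + 4)*(y^2 - 6*y + 9) = (y - 5)*(y - 3)^2*(y + 4)*(y - 3)
(2) = (m - 2)*(m^5 - 3*m^4 - 23*m^3 + 27*m^2 + 166*m + 120) = (m - 2)*(m + 2)*(m^4 - 5*m^3 - 13*m^2 + 53*m + 60) = (m - 2)*(m + 2)*(m + 3)*(m^3 - 8*m^2 + 11*m + 20) = (m - 5)*(m - 2)*(m + 2)*(m + 3)*(m^2 - 3*m - 4) = (m - 5)*(m - 4)*(m - 2)*(m + 2)*(m + 3)*(m + 1)
(3) = (j - 3)*(j^2 + 2*j) = j*(j - 3)*(j + 2)
(4) = (u + 1)*(u^2 - 5*u + 6) = (u - 2)*(u + 1)*(u - 3)
(5) = (c + 4)*(c^2 - 2*c - 8) = (c - 4)*(c + 4)*(c + 2)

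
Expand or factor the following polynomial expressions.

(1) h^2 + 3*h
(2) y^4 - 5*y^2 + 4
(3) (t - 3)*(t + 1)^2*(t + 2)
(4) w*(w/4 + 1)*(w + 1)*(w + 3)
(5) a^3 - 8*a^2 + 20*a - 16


(1) = h*(h + 3)
(2) = (y - 2)*(y - 1)*(y + 1)*(y + 2)
(3) = t^4 + t^3 - 7*t^2 - 13*t - 6
(4) = w^4/4 + 2*w^3 + 19*w^2/4 + 3*w
(5) = (a - 4)*(a - 2)^2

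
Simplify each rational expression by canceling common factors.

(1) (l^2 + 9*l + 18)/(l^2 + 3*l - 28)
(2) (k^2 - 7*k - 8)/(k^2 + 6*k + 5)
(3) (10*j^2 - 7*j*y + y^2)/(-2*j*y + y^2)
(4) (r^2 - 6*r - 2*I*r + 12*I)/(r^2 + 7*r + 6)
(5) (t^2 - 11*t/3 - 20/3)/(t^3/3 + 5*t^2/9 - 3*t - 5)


(1) = (l^2 + 9*l + 18)/(l^2 + 3*l - 28)
(2) = (k - 8)/(k + 5)
(3) = (-5*j + y)/y
(4) = (r^2 + r*(-6 - 2*I) + 12*I)/(r^2 + 7*r + 6)
(5) = (9*t^2 - 33*t - 60)/(3*t^3 + 5*t^2 - 27*t - 45)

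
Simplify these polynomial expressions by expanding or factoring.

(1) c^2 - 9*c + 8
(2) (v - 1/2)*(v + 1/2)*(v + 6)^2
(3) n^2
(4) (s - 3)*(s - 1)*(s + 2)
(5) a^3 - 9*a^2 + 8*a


(1) = (c - 8)*(c - 1)
(2) = v^4 + 12*v^3 + 143*v^2/4 - 3*v - 9
(3) = n^2
(4) = s^3 - 2*s^2 - 5*s + 6
(5) = a*(a - 8)*(a - 1)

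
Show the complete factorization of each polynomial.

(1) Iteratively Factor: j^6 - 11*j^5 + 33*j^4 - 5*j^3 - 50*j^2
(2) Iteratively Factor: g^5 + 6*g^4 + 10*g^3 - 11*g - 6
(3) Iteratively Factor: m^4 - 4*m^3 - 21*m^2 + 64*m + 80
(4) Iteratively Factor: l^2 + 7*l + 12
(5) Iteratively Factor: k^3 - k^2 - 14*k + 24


(1) = (j - 5)*(j^5 - 6*j^4 + 3*j^3 + 10*j^2) = j*(j - 5)*(j^4 - 6*j^3 + 3*j^2 + 10*j) = j^2*(j - 5)*(j^3 - 6*j^2 + 3*j + 10) = j^2*(j - 5)*(j + 1)*(j^2 - 7*j + 10) = j^2*(j - 5)*(j - 2)*(j + 1)*(j - 5)
(2) = (g + 2)*(g^4 + 4*g^3 + 2*g^2 - 4*g - 3) = (g + 1)*(g + 2)*(g^3 + 3*g^2 - g - 3) = (g + 1)*(g + 2)*(g + 3)*(g^2 - 1) = (g - 1)*(g + 1)*(g + 2)*(g + 3)*(g + 1)
(3) = (m - 4)*(m^3 - 21*m - 20) = (m - 5)*(m - 4)*(m^2 + 5*m + 4) = (m - 5)*(m - 4)*(m + 1)*(m + 4)
(4) = (l + 4)*(l + 3)
(5) = (k - 3)*(k^2 + 2*k - 8) = (k - 3)*(k + 4)*(k - 2)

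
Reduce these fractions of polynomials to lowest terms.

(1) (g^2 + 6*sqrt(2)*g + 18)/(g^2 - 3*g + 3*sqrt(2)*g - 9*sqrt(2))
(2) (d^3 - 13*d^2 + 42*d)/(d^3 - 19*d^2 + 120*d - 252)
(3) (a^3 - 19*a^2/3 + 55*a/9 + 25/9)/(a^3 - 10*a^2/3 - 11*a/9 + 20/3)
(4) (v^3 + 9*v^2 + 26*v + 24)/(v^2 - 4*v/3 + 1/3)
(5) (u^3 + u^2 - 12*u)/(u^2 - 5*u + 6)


(1) = (g + 3*sqrt(2))/(g - 3)
(2) = d/(d - 6)
(3) = (3*a^2 - 14*a - 5)/(3*a^2 - 5*a - 12)
(4) = (3*v^3 + 27*v^2 + 78*v + 72)/(3*v^2 - 4*v + 1)
(5) = (u^2 + 4*u)/(u - 2)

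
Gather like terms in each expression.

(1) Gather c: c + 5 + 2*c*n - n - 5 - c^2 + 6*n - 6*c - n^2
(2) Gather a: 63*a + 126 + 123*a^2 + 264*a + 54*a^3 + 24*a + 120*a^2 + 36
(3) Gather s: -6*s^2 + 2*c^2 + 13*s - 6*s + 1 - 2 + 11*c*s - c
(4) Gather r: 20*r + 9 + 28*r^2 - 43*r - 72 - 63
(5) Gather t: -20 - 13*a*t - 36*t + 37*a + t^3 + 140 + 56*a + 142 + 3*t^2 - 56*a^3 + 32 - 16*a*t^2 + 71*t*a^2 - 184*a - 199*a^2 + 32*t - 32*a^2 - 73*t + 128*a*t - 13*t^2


(1) = -c^2 + c*(2*n - 5) - n^2 + 5*n
(2) = 54*a^3 + 243*a^2 + 351*a + 162
(3) = 2*c^2 - c - 6*s^2 + s*(11*c + 7) - 1
(4) = 28*r^2 - 23*r - 126
(5) = -56*a^3 - 231*a^2 - 91*a + t^3 + t^2*(-16*a - 10) + t*(71*a^2 + 115*a - 77) + 294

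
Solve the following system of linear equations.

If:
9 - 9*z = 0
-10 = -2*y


Then:
y = 5
z = 1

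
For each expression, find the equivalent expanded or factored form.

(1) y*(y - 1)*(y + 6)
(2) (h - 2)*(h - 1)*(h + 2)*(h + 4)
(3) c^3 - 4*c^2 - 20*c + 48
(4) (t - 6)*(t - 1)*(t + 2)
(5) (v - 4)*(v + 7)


(1) = y^3 + 5*y^2 - 6*y
(2) = h^4 + 3*h^3 - 8*h^2 - 12*h + 16
(3) = (c - 6)*(c - 2)*(c + 4)
(4) = t^3 - 5*t^2 - 8*t + 12
(5) = v^2 + 3*v - 28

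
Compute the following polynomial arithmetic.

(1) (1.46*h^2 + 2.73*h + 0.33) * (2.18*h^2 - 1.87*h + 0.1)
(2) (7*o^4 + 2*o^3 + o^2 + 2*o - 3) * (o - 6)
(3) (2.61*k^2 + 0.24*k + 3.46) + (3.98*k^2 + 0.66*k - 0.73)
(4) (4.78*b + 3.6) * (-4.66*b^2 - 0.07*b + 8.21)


(1) = 3.1828*h^4 + 3.2212*h^3 - 4.2397*h^2 - 0.3441*h + 0.033
(2) = 7*o^5 - 40*o^4 - 11*o^3 - 4*o^2 - 15*o + 18
(3) = 6.59*k^2 + 0.9*k + 2.73
(4) = -22.2748*b^3 - 17.1106*b^2 + 38.9918*b + 29.556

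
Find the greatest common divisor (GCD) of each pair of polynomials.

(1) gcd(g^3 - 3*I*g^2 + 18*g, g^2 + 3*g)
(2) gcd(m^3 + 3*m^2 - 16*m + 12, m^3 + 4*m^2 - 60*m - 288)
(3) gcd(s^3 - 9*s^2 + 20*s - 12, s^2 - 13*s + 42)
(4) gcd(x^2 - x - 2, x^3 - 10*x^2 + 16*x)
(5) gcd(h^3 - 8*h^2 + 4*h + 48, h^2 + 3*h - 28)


(1) = g
(2) = m + 6
(3) = s - 6
(4) = gcd((x - 2)*(x + 1), x*(x - 8)*(x - 2)) = x - 2
(5) = gcd((h - 6)*(h - 4)*(h + 2), (h - 4)*(h + 7)) = h - 4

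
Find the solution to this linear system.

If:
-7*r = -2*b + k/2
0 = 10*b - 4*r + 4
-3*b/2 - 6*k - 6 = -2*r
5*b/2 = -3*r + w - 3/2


Then:
b = -160/379
k = -346/379
r = -21/379
w = 211/758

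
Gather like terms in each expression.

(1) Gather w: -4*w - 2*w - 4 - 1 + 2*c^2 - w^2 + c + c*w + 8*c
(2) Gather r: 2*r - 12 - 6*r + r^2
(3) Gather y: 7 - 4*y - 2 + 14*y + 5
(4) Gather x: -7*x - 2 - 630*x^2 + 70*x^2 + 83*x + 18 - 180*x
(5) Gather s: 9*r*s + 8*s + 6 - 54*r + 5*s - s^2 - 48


(1) = 2*c^2 + 9*c - w^2 + w*(c - 6) - 5
(2) = r^2 - 4*r - 12
(3) = 10*y + 10
(4) = -560*x^2 - 104*x + 16
(5) = -54*r - s^2 + s*(9*r + 13) - 42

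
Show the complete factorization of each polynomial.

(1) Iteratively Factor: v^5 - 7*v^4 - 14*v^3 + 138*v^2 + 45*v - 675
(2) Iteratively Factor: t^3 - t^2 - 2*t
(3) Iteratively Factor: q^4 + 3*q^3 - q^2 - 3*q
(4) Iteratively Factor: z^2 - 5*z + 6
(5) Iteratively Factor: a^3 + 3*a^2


(1) = (v - 5)*(v^4 - 2*v^3 - 24*v^2 + 18*v + 135) = (v - 5)*(v + 3)*(v^3 - 5*v^2 - 9*v + 45) = (v - 5)^2*(v + 3)*(v^2 - 9) = (v - 5)^2*(v + 3)^2*(v - 3)
(2) = (t + 1)*(t^2 - 2*t) = (t - 2)*(t + 1)*(t)
(3) = (q - 1)*(q^3 + 4*q^2 + 3*q) = q*(q - 1)*(q^2 + 4*q + 3) = q*(q - 1)*(q + 3)*(q + 1)
(4) = (z - 3)*(z - 2)
(5) = (a)*(a^2 + 3*a) = a*(a + 3)*(a)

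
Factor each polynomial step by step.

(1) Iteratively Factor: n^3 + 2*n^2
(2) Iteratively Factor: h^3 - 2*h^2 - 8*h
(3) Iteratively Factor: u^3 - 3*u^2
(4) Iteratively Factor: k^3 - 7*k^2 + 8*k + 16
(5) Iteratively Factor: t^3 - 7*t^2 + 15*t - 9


(1) = (n)*(n^2 + 2*n) = n*(n + 2)*(n)
(2) = (h)*(h^2 - 2*h - 8) = h*(h - 4)*(h + 2)
(3) = (u)*(u^2 - 3*u) = u*(u - 3)*(u)
(4) = (k - 4)*(k^2 - 3*k - 4) = (k - 4)^2*(k + 1)
(5) = (t - 1)*(t^2 - 6*t + 9) = (t - 3)*(t - 1)*(t - 3)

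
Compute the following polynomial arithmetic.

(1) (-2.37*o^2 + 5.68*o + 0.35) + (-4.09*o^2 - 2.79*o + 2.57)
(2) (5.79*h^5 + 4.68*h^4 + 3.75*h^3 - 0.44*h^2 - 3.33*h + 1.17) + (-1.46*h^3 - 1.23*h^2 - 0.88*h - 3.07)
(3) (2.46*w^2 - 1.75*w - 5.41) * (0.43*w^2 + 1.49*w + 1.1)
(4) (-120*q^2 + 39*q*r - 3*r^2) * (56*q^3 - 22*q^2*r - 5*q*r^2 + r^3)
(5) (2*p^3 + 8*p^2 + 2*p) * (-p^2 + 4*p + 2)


(1) = -6.46*o^2 + 2.89*o + 2.92
(2) = 5.79*h^5 + 4.68*h^4 + 2.29*h^3 - 1.67*h^2 - 4.21*h - 1.9
(3) = 1.0578*w^4 + 2.9129*w^3 - 2.2278*w^2 - 9.9859*w - 5.951
(4) = -6720*q^5 + 4824*q^4*r - 426*q^3*r^2 - 249*q^2*r^3 + 54*q*r^4 - 3*r^5
(5) = -2*p^5 + 34*p^3 + 24*p^2 + 4*p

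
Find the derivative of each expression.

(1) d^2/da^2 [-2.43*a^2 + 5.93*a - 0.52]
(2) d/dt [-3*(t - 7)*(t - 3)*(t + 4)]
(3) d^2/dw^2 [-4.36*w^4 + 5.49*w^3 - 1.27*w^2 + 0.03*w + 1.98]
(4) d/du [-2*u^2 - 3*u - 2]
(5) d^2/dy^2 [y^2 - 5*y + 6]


(1) = -4.86000000000000
(2) = -9*t^2 + 36*t + 57
(3) = -52.32*w^2 + 32.94*w - 2.54
(4) = -4*u - 3
(5) = 2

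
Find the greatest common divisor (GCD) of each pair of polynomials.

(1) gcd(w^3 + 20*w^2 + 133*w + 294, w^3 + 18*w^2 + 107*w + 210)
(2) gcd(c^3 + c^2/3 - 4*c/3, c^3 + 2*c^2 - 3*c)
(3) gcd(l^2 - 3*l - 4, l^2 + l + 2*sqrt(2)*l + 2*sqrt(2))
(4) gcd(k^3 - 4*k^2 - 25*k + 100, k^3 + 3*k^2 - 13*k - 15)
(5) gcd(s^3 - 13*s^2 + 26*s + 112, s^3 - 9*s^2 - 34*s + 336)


(1) = w^2 + 13*w + 42
(2) = c^2 - c
(3) = l + 1
(4) = gcd((k - 5)*(k - 4)*(k + 5), (k - 3)*(k + 1)*(k + 5)) = k + 5
(5) = s^2 - 15*s + 56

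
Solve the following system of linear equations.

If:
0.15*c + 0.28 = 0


Then:
c = -1.87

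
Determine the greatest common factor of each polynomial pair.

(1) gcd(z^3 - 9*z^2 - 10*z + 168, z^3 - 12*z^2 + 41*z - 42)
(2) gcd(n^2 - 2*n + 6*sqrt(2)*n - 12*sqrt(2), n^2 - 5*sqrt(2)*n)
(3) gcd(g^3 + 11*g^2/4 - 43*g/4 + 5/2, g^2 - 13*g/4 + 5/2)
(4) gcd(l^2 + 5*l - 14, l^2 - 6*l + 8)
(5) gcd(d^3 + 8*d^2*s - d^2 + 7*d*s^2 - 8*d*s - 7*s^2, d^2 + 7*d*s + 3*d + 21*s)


(1) = z - 7
(2) = 1
(3) = gcd((g - 2)*(g - 1/4)*(g + 5), (g - 2)*(g - 5/4)) = g - 2
(4) = gcd((l - 2)*(l + 7), (l - 4)*(l - 2)) = l - 2
(5) = gcd((d - 1)*(d + s)*(d + 7*s), (d + 3)*(d + 7*s)) = d + 7*s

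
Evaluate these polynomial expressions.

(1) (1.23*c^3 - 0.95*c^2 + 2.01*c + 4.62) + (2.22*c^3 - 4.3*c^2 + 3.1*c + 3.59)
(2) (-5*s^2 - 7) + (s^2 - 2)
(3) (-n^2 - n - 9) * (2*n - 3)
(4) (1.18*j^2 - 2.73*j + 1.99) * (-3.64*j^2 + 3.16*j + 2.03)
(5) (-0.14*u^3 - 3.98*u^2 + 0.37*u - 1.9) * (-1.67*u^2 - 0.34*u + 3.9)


(1) = 3.45*c^3 - 5.25*c^2 + 5.11*c + 8.21
(2) = -4*s^2 - 9
(3) = -2*n^3 + n^2 - 15*n + 27
(4) = -4.2952*j^4 + 13.666*j^3 - 13.475*j^2 + 0.7465*j + 4.0397
(5) = 0.2338*u^5 + 6.6942*u^4 + 0.1893*u^3 - 12.4748*u^2 + 2.089*u - 7.41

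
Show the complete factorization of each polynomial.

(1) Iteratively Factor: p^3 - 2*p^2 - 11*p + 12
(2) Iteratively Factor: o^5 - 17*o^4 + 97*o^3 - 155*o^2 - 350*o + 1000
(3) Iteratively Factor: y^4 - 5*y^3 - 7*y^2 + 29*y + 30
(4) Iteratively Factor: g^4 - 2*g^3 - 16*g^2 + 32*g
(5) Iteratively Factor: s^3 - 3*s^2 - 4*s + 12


(1) = (p + 3)*(p^2 - 5*p + 4) = (p - 1)*(p + 3)*(p - 4)
(2) = (o - 5)*(o^4 - 12*o^3 + 37*o^2 + 30*o - 200) = (o - 5)^2*(o^3 - 7*o^2 + 2*o + 40) = (o - 5)^3*(o^2 - 2*o - 8) = (o - 5)^3*(o + 2)*(o - 4)
(3) = (y + 2)*(y^3 - 7*y^2 + 7*y + 15) = (y - 5)*(y + 2)*(y^2 - 2*y - 3) = (y - 5)*(y - 3)*(y + 2)*(y + 1)
(4) = (g)*(g^3 - 2*g^2 - 16*g + 32) = g*(g + 4)*(g^2 - 6*g + 8) = g*(g - 4)*(g + 4)*(g - 2)
(5) = (s - 3)*(s^2 - 4) = (s - 3)*(s - 2)*(s + 2)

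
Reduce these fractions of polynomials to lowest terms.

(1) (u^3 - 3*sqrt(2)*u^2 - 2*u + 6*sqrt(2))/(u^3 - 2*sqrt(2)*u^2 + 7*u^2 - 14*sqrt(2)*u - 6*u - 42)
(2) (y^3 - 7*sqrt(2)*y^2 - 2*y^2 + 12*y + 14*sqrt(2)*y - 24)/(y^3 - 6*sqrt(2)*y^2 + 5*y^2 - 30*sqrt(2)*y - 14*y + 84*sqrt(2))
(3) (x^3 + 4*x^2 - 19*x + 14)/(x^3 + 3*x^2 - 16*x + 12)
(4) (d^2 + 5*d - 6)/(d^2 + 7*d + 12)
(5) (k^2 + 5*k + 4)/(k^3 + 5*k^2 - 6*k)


(1) = (u - sqrt(2))/(u + 7)
(2) = (y - sqrt(2))/(y + 7)
(3) = (x + 7)/(x + 6)
(4) = (d^2 + 5*d - 6)/(d^2 + 7*d + 12)
(5) = (k^2 + 5*k + 4)/(k^3 + 5*k^2 - 6*k)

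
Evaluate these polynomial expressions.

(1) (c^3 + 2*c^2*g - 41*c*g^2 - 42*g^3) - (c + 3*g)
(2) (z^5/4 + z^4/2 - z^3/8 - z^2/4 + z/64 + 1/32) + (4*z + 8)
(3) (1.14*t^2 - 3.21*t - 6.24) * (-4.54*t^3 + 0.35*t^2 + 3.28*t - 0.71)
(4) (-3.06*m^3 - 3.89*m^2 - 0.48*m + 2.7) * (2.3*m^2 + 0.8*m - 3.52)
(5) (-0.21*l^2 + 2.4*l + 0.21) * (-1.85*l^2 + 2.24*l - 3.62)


(1) = c^3 + 2*c^2*g - 41*c*g^2 - c - 42*g^3 - 3*g
(2) = z^5/4 + z^4/2 - z^3/8 - z^2/4 + 257*z/64 + 257/32
(3) = -5.1756*t^5 + 14.9724*t^4 + 30.9453*t^3 - 13.5222*t^2 - 18.1881*t + 4.4304
(4) = -7.038*m^5 - 11.395*m^4 + 6.5552*m^3 + 19.5188*m^2 + 3.8496*m - 9.504
(5) = 0.3885*l^4 - 4.9104*l^3 + 5.7477*l^2 - 8.2176*l - 0.7602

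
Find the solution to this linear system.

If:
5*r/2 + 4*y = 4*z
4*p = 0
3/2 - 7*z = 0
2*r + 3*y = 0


Then:
p = 0
r = -36/7
y = 24/7
z = 3/14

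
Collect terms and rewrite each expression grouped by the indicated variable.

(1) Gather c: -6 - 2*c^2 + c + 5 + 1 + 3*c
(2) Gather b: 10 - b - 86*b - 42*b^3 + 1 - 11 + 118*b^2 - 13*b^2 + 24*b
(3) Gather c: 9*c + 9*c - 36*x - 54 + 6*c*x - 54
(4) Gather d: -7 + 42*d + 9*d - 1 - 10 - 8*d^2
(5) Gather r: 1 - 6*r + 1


(1) = -2*c^2 + 4*c
(2) = -42*b^3 + 105*b^2 - 63*b
(3) = c*(6*x + 18) - 36*x - 108
(4) = -8*d^2 + 51*d - 18
(5) = 2 - 6*r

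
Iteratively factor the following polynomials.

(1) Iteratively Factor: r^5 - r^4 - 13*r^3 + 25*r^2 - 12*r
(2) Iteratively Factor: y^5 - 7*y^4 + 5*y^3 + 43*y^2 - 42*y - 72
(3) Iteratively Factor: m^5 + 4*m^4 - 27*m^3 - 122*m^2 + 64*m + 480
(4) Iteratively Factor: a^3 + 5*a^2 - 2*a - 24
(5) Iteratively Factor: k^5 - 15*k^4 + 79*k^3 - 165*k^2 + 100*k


(1) = (r + 4)*(r^4 - 5*r^3 + 7*r^2 - 3*r) = (r - 1)*(r + 4)*(r^3 - 4*r^2 + 3*r) = (r - 1)^2*(r + 4)*(r^2 - 3*r) = r*(r - 1)^2*(r + 4)*(r - 3)
(2) = (y - 3)*(y^4 - 4*y^3 - 7*y^2 + 22*y + 24) = (y - 3)^2*(y^3 - y^2 - 10*y - 8) = (y - 4)*(y - 3)^2*(y^2 + 3*y + 2) = (y - 4)*(y - 3)^2*(y + 2)*(y + 1)
(3) = (m + 4)*(m^4 - 27*m^2 - 14*m + 120) = (m + 3)*(m + 4)*(m^3 - 3*m^2 - 18*m + 40) = (m - 2)*(m + 3)*(m + 4)*(m^2 - m - 20) = (m - 2)*(m + 3)*(m + 4)^2*(m - 5)
(4) = (a - 2)*(a^2 + 7*a + 12) = (a - 2)*(a + 4)*(a + 3)
(5) = (k - 5)*(k^4 - 10*k^3 + 29*k^2 - 20*k) = (k - 5)^2*(k^3 - 5*k^2 + 4*k) = (k - 5)^2*(k - 4)*(k^2 - k) = (k - 5)^2*(k - 4)*(k - 1)*(k)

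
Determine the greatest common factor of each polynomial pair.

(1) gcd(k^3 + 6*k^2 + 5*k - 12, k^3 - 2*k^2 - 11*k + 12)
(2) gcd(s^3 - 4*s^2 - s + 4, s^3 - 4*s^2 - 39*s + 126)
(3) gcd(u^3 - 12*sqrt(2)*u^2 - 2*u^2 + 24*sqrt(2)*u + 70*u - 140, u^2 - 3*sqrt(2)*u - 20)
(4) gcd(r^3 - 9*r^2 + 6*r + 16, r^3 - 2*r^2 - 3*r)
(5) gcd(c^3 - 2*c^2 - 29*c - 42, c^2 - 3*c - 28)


(1) = k^2 + 2*k - 3
(2) = gcd((s - 4)*(s - 1)*(s + 1), (s - 7)*(s - 3)*(s + 6)) = 1
(3) = u - 5*sqrt(2)
(4) = r + 1
(5) = c - 7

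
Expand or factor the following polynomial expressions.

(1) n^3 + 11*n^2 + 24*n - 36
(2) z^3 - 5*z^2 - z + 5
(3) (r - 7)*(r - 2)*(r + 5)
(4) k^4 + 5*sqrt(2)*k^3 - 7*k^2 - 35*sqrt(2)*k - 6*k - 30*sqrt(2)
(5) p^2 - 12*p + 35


(1) = (n - 1)*(n + 6)^2
(2) = (z - 5)*(z - 1)*(z + 1)
(3) = r^3 - 4*r^2 - 31*r + 70
(4) = (k - 3)*(k + 1)*(k + 2)*(k + 5*sqrt(2))
(5) = (p - 7)*(p - 5)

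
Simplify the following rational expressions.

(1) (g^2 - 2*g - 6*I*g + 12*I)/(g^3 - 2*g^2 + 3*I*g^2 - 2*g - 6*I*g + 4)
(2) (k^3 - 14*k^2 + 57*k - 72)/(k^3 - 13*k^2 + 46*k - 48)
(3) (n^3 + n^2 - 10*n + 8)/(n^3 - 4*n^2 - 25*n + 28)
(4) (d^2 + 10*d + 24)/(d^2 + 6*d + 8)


(1) = (g - 6*I)/(g^2 + 3*I*g - 2)
(2) = (k - 3)/(k - 2)
(3) = (n - 2)/(n - 7)
(4) = (d + 6)/(d + 2)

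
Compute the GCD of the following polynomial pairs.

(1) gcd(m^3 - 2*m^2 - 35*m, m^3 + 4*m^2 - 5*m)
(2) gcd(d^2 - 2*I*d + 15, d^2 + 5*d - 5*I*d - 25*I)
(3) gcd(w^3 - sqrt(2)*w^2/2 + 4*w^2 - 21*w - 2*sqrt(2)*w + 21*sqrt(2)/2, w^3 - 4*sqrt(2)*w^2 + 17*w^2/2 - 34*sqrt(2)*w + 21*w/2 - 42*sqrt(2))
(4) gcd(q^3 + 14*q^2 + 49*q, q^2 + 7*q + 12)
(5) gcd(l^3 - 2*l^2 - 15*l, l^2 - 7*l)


(1) = gcd(m*(m - 7)*(m + 5), m*(m - 1)*(m + 5)) = m^2 + 5*m
(2) = gcd((d - 5*I)*(d + 3*I), (d + 5)*(d - 5*I)) = d - 5*I
(3) = w + 7
(4) = gcd(q*(q + 7)^2, (q + 3)*(q + 4)) = 1
(5) = gcd(l*(l - 5)*(l + 3), l*(l - 7)) = l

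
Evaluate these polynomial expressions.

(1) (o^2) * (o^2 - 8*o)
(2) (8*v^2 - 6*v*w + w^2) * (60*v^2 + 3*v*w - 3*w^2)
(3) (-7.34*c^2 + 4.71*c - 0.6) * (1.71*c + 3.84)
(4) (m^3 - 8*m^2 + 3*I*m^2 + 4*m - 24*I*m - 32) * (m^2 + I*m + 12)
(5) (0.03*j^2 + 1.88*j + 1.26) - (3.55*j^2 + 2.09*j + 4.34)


(1) = o^4 - 8*o^3
(2) = 480*v^4 - 336*v^3*w + 18*v^2*w^2 + 21*v*w^3 - 3*w^4
(3) = -12.5514*c^3 - 20.1315*c^2 + 17.0604*c - 2.304
(4) = m^5 - 8*m^4 + 4*I*m^4 + 13*m^3 - 32*I*m^3 - 104*m^2 + 40*I*m^2 + 48*m - 320*I*m - 384
(5) = -3.52*j^2 - 0.21*j - 3.08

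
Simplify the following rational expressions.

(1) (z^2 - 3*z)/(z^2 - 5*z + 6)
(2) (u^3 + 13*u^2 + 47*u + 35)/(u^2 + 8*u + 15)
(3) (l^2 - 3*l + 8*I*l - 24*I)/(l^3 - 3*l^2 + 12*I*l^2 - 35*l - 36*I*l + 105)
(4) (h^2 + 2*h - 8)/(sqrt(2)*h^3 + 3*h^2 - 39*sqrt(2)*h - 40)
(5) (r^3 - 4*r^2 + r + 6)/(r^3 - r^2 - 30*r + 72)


(1) = z/(z - 2)
(2) = (u^2 + 8*u + 7)/(u + 3)
(3) = (l + 8*I)/(l^2 + 12*I*l - 35)
(4) = (h^2 + 2*h - 8)/(sqrt(2)*h^3 + 3*h^2 - 39*sqrt(2)*h - 40)
(5) = (r^2 - r - 2)/(r^2 + 2*r - 24)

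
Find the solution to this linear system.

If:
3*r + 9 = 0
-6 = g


Then:
g = -6
r = -3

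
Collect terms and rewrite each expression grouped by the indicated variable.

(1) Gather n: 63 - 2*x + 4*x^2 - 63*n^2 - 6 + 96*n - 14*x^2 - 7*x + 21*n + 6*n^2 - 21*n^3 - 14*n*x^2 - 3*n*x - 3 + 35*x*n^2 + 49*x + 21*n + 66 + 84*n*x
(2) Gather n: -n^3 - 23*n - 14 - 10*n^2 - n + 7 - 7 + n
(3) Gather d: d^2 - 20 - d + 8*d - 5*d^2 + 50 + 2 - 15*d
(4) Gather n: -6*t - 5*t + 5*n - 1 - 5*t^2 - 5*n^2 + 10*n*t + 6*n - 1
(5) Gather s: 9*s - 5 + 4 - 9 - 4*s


(1) = -21*n^3 + n^2*(35*x - 57) + n*(-14*x^2 + 81*x + 138) - 10*x^2 + 40*x + 120
(2) = -n^3 - 10*n^2 - 23*n - 14
(3) = -4*d^2 - 8*d + 32
(4) = -5*n^2 + n*(10*t + 11) - 5*t^2 - 11*t - 2
(5) = 5*s - 10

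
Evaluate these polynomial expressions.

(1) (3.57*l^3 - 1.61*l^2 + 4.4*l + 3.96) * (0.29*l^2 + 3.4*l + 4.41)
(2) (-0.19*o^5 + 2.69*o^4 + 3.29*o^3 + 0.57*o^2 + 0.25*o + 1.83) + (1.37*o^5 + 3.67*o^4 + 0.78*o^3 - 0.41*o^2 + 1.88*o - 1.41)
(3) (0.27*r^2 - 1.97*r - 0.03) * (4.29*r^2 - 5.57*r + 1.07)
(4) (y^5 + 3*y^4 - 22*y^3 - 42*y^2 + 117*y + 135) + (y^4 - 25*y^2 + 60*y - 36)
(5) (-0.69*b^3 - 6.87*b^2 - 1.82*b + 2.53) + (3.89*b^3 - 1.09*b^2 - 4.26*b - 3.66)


(1) = 1.0353*l^5 + 11.6711*l^4 + 11.5457*l^3 + 9.0083*l^2 + 32.868*l + 17.4636
(2) = 1.18*o^5 + 6.36*o^4 + 4.07*o^3 + 0.16*o^2 + 2.13*o + 0.42
(3) = 1.1583*r^4 - 9.9552*r^3 + 11.1331*r^2 - 1.9408*r - 0.0321
(4) = y^5 + 4*y^4 - 22*y^3 - 67*y^2 + 177*y + 99
(5) = 3.2*b^3 - 7.96*b^2 - 6.08*b - 1.13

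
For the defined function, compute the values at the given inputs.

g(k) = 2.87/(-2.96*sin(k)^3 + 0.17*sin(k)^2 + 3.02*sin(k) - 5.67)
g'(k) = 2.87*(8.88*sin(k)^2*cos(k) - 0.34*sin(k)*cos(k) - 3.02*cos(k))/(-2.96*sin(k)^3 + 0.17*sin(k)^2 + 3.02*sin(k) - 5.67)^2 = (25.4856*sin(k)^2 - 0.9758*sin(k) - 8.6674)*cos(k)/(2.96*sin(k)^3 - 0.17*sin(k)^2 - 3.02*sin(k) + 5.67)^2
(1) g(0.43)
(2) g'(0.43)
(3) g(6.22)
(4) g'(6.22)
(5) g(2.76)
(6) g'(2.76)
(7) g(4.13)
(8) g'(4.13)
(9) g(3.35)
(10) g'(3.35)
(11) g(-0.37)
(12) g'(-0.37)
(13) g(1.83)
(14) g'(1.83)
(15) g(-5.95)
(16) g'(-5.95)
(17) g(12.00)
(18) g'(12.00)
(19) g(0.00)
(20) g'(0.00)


(1) = -0.62
(2) = -0.20
(3) = -0.49
(4) = -0.25
(5) = -0.61
(6) = 0.23
(7) = -0.45
(8) = -0.14
(9) = -0.46
(10) = 0.18
(11) = -0.43
(12) = -0.11
(13) = -0.55
(14) = -0.13
(15) = -0.60
(16) = -0.26
(17) = -0.42
(18) = -0.01
(19) = -0.51
(20) = -0.27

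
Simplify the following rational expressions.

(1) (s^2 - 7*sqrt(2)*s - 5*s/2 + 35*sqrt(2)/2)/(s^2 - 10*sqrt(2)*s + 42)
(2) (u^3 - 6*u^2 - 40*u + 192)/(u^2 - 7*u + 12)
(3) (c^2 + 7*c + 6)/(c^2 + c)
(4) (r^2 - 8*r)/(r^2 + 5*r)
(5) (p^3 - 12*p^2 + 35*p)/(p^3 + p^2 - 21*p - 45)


(1) = (2*s - 5)/(2*s - 6*sqrt(2))
(2) = (u^2 - 2*u - 48)/(u - 3)
(3) = (c + 6)/c
(4) = (r - 8)/(r + 5)
(5) = (p^2 - 7*p)/(p^2 + 6*p + 9)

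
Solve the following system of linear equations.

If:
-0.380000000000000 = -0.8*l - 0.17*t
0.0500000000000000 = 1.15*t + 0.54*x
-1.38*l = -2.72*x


Then:
l = 0.49
t = -0.07
x = 0.25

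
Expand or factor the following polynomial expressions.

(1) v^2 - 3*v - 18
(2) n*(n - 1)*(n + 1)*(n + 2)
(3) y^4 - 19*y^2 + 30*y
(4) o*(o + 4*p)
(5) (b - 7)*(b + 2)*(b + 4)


(1) = (v - 6)*(v + 3)
(2) = n^4 + 2*n^3 - n^2 - 2*n
(3) = y*(y - 3)*(y - 2)*(y + 5)
(4) = o^2 + 4*o*p
(5) = b^3 - b^2 - 34*b - 56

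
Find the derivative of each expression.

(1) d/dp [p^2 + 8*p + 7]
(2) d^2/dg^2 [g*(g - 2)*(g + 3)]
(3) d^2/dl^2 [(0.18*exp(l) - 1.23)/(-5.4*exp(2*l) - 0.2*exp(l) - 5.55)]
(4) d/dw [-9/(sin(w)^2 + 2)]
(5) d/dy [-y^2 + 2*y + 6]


(1) = 2*p + 8
(2) = 6*g + 2
(3) = (-5.2488*exp(4*l) + 143.6616*exp(3*l) + 36.3528*exp(2*l) - 147.2034*exp(l) - 6.90975)*exp(l)/(157.464*exp(6*l) + 17.496*exp(5*l) + 486.162*exp(4*l) + 35.972*exp(3*l) + 499.6665*exp(2*l) + 18.4815*exp(l) + 170.953875)
(4) = 36*sin(2*w)/(5 - cos(2*w))^2
(5) = 2 - 2*y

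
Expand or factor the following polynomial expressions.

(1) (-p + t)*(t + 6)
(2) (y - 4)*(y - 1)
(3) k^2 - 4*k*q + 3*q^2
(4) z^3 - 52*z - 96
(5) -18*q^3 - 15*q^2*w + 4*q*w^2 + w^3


(1) = -p*t - 6*p + t^2 + 6*t
(2) = y^2 - 5*y + 4
(3) = (k - 3*q)*(k - q)
(4) = (z - 8)*(z + 2)*(z + 6)
(5) = (-3*q + w)*(q + w)*(6*q + w)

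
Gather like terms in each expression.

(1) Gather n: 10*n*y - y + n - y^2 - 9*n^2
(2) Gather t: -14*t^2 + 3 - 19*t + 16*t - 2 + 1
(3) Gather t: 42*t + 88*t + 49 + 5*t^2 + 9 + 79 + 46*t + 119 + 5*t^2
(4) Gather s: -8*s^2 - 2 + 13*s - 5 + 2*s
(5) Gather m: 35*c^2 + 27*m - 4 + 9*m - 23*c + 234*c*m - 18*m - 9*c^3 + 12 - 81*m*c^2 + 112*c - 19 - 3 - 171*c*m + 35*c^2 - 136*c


(1) = -9*n^2 + n*(10*y + 1) - y^2 - y
(2) = -14*t^2 - 3*t + 2
(3) = 10*t^2 + 176*t + 256
(4) = -8*s^2 + 15*s - 7
(5) = -9*c^3 + 70*c^2 - 47*c + m*(-81*c^2 + 63*c + 18) - 14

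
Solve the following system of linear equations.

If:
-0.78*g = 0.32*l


Then:
g = -0.41025641025641*l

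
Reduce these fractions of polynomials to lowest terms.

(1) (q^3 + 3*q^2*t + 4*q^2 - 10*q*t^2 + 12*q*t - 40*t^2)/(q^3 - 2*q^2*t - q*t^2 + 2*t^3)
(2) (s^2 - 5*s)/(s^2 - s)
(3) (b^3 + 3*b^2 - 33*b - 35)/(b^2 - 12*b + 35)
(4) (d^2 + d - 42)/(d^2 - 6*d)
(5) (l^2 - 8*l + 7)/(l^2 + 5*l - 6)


(1) = (q^2 + 5*q*t + 4*q + 20*t)/(q^2 - t^2)
(2) = (s - 5)/(s - 1)
(3) = (b^2 + 8*b + 7)/(b - 7)
(4) = (d + 7)/d
(5) = (l - 7)/(l + 6)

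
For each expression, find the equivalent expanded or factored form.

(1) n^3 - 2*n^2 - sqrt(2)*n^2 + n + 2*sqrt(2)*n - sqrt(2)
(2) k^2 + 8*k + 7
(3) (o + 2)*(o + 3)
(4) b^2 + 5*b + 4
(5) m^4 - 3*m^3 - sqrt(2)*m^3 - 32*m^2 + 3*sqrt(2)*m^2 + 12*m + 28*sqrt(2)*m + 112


(1) = (n - 1)^2*(n - sqrt(2))
(2) = (k + 1)*(k + 7)
(3) = o^2 + 5*o + 6
(4) = (b + 1)*(b + 4)
(5) = (m - 7)*(m + 4)*(m - 2*sqrt(2))*(m + sqrt(2))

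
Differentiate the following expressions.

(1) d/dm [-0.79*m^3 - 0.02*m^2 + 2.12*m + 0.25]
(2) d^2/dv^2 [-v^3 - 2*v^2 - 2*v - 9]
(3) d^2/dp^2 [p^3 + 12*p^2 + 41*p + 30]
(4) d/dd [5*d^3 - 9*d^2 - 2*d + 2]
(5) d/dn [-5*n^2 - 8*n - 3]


(1) = -2.37*m^2 - 0.04*m + 2.12
(2) = -6*v - 4
(3) = 6*p + 24
(4) = 15*d^2 - 18*d - 2
(5) = -10*n - 8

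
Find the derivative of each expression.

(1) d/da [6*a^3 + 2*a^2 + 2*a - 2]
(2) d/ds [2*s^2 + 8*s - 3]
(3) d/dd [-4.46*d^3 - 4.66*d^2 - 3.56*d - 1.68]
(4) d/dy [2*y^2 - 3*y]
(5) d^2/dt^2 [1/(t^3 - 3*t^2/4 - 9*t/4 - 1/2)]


(1) = 18*a^2 + 4*a + 2
(2) = 4*s + 8
(3) = -13.38*d^2 - 9.32*d - 3.56
(4) = 4*y - 3
(5) = 24*((1 - 4*t)*(-4*t^3 + 3*t^2 + 9*t + 2) - 3*(-4*t^2 + 2*t + 3)^2)/(-4*t^3 + 3*t^2 + 9*t + 2)^3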